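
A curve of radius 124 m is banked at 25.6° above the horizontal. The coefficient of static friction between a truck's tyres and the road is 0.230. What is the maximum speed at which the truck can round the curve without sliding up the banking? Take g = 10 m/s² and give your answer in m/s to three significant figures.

At the maximum speed, friction acts down the slope at its limiting value f = μN. Radially (horizontal, toward centre): N sinθ + μN cosθ = mv²/r. Vertically: N cosθ − μN sinθ = mg.
Dividing: v² = r g (sinθ + μcosθ)/(cosθ − μsinθ).
sinθ + μcosθ = 0.4321 + 0.230×0.9018 = 0.6395; cosθ − μsinθ = 0.9018 − 0.230×0.4321 = 0.8025.
v² = 124 × 10.0 × 0.6395/0.8025 = 988.2 m²/s², so v = 31.44 m/s.

31.4 m/s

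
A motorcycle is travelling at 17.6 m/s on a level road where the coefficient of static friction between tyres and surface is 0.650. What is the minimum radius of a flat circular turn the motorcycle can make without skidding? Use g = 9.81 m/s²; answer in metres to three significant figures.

48.6 m

At the limit, μ_s m g = m v²/r, so r_min = v²/(μ_s g) = (17.6)²/(0.650 × 9.81) = 309.8/6.377 = 48.58 m.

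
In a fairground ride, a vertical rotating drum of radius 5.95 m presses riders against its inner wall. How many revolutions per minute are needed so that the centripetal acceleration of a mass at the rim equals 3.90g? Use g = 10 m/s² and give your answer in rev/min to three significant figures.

24.4 rev/min

Require ω²r = 3.90g, so ω = √(3.90 × 10.0/5.95) = 2.560 rad/s.
In rev/min: ω × 60/(2π) = 2.560 × 60/(2π) = 24.45 rev/min.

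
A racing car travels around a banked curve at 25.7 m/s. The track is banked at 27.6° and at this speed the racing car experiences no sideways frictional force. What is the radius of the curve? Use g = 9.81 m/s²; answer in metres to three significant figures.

Frictionless banking: tanθ = v²/(rg), so r = v²/(g tanθ).
r = (25.7)²/(9.81 × tan 27.6°) = 660.5/(9.81 × 0.5228) = 660.5/5.129 = 128.8 m.

129 m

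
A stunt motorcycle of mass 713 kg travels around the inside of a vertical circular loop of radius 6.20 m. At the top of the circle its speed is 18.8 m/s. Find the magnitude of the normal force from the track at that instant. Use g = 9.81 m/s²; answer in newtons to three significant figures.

33700 N

At the top, both N and the weight mg point inward (toward the centre), so N + mg = mv²/r.
N = m(v²/r − g) = 713 × ((18.8)²/6.20 − 9.81) = 713 × (57.01 − 9.81) = 713 × 47.20 = 33650 N.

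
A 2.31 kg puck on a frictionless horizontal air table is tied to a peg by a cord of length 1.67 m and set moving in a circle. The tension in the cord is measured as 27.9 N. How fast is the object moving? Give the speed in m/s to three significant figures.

T = m v²/r ⇒ v = √(T r / m) = √(27.9 × 1.67 / 2.31) = √20.17 = 4.491 m/s.

4.49 m/s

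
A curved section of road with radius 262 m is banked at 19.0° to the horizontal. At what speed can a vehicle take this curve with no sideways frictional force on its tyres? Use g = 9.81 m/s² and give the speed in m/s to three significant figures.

29.7 m/s

On a frictionless banked curve, N sinθ = mv²/r and N cosθ = mg, so tanθ = v²/(rg).
v = √(r g tanθ) = √(262 × 9.81 × tan 19.0°) = √(262 × 9.81 × 0.3443) = √885.0 = 29.75 m/s.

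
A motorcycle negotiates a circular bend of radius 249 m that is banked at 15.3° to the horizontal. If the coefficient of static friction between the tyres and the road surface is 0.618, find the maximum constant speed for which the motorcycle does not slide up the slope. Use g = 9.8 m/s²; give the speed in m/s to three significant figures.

51.2 m/s

At the maximum speed, friction acts down the slope at its limiting value f = μN. Radially (horizontal, toward centre): N sinθ + μN cosθ = mv²/r. Vertically: N cosθ − μN sinθ = mg.
Dividing: v² = r g (sinθ + μcosθ)/(cosθ − μsinθ).
sinθ + μcosθ = 0.2639 + 0.618×0.9646 = 0.8600; cosθ − μsinθ = 0.9646 − 0.618×0.2639 = 0.8015.
v² = 249 × 9.8 × 0.8600/0.8015 = 2618 m²/s², so v = 51.17 m/s.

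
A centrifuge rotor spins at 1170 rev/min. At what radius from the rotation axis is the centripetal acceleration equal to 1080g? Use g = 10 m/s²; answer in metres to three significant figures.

0.719 m

ω = 1170 rev/min × 2π/60 = 122.5 rad/s.
a_c = ω²r = 1080g ⇒ r = 1080 × 10.0 / (122.5)² = 10800/15010 = 0.7194 m.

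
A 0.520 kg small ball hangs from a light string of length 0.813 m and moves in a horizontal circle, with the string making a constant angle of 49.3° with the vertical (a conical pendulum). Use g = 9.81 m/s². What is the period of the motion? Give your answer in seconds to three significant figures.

1.46 s

r = L sinθ = 0.6164 m. From T sinθ = mω²r and T cosθ = mg: tanθ = ω²r/g, so ω² = g tanθ / r = g/(L cosθ).
ω = √(g/(L cosθ)) = √(9.81/(0.813 × 0.6521)) = √18.50 = 4.302 rad/s.
Period = 2π/ω = 1.461 s.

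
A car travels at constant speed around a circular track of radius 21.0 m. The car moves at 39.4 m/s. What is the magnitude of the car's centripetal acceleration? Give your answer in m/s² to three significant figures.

73.9 m/s²

a_c = v²/r = (39.40)²/21.0 = 1552/21.0 = 73.92 m/s².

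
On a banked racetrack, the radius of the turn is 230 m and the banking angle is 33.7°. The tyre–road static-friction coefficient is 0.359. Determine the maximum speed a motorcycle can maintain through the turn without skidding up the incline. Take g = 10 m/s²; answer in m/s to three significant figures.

55.7 m/s

At the maximum speed, friction acts down the slope at its limiting value f = μN. Radially (horizontal, toward centre): N sinθ + μN cosθ = mv²/r. Vertically: N cosθ − μN sinθ = mg.
Dividing: v² = r g (sinθ + μcosθ)/(cosθ − μsinθ).
sinθ + μcosθ = 0.5548 + 0.359×0.8320 = 0.8535; cosθ − μsinθ = 0.8320 − 0.359×0.5548 = 0.6328.
v² = 230 × 10.0 × 0.8535/0.6328 = 3102 m²/s², so v = 55.70 m/s.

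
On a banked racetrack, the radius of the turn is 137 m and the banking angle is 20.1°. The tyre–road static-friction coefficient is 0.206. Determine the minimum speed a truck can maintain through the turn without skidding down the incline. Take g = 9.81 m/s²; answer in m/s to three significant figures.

At the minimum speed, friction acts up the slope at its limiting value f = μN. Radially (horizontal, toward centre): N sinθ − μN cosθ = mv²/r. Vertically: N cosθ + μN sinθ = mg.
Dividing: v² = r g (sinθ − μcosθ)/(cosθ + μsinθ).
sinθ − μcosθ = 0.3437 − 0.206×0.9391 = 0.1502; cosθ + μsinθ = 0.9391 + 0.206×0.3437 = 1.010.
v² = 137 × 9.81 × 0.1502/1.010 = 199.9 m²/s², so v = 14.14 m/s.

14.1 m/s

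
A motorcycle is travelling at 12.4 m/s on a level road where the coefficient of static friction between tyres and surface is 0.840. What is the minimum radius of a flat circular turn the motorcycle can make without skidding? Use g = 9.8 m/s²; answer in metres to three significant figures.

18.7 m

At the limit, μ_s m g = m v²/r, so r_min = v²/(μ_s g) = (12.4)²/(0.840 × 9.8) = 153.8/8.232 = 18.68 m.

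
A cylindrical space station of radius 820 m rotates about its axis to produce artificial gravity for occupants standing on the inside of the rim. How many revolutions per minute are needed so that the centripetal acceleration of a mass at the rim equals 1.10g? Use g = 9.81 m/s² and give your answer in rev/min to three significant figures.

1.10 rev/min

Require ω²r = 1.10g, so ω = √(1.10 × 9.81/820) = 0.1147 rad/s.
In rev/min: ω × 60/(2π) = 0.1147 × 60/(2π) = 1.095 rev/min.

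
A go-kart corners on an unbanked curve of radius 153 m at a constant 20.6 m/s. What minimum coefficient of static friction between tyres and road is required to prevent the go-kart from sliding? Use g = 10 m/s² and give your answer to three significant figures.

Friction provides the centripetal force: μ_s m g = m v²/r, so μ_s = v²/(g r) = (20.60)²/(10.0 × 153) = 424.4/1530 = 0.2774.

0.277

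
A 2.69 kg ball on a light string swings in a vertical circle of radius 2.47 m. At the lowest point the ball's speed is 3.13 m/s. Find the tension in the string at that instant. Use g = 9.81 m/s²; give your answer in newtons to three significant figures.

At the lowest point, T points up (toward the centre) and the weight mg points down (away from the centre), so the net inward force is T − mg = mv²/r.
T = m(v²/r + g) = 2.69 × ((3.13)²/2.47 + 9.81) = 2.69 × (3.966 + 9.81) = 2.69 × 13.78 = 37.06 N.

37.1 N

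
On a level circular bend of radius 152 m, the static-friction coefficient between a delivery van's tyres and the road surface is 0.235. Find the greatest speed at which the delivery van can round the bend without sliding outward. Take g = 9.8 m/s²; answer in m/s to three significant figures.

Friction provides the centripetal force on a flat curve. At maximum speed it is at its limiting value: μ_s m g = m v²/r.
Mass cancels: v_max = √(μ_s g r) = √(0.235 × 9.8 × 152) = √350.1 = 18.71 m/s.

18.7 m/s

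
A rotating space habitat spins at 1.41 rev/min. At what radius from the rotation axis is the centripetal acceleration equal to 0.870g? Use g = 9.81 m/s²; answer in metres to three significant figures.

ω = 1.41 rev/min × 2π/60 = 0.1477 rad/s.
a_c = ω²r = 0.870g ⇒ r = 0.870 × 9.81 / (0.1477)² = 8.535/0.02180 = 391.5 m.

391 m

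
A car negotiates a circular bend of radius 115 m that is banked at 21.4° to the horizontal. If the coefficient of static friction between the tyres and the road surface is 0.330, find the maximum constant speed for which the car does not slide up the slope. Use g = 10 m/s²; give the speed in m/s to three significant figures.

At the maximum speed, friction acts down the slope at its limiting value f = μN. Radially (horizontal, toward centre): N sinθ + μN cosθ = mv²/r. Vertically: N cosθ − μN sinθ = mg.
Dividing: v² = r g (sinθ + μcosθ)/(cosθ − μsinθ).
sinθ + μcosθ = 0.3649 + 0.330×0.9311 = 0.6721; cosθ − μsinθ = 0.9311 − 0.330×0.3649 = 0.8106.
v² = 115 × 10.0 × 0.6721/0.8106 = 953.5 m²/s², so v = 30.88 m/s.

30.9 m/s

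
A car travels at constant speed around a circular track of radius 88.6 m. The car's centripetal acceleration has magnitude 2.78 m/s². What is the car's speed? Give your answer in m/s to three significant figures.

a_c = v²/r ⇒ v = √(a_c · r) = √(2.78 × 88.6) = √246.3 = 15.69 m/s.

15.7 m/s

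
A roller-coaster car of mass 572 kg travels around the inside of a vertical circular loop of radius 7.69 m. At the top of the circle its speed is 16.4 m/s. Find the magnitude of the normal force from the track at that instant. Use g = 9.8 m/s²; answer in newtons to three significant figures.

14400 N

At the top, both N and the weight mg point inward (toward the centre), so N + mg = mv²/r.
N = m(v²/r − g) = 572 × ((16.4)²/7.69 − 9.8) = 572 × (34.98 − 9.8) = 572 × 25.18 = 14400 N.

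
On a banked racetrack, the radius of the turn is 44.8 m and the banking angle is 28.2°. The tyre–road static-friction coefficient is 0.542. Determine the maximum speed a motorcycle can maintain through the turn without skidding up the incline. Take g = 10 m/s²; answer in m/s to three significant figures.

At the maximum speed, friction acts down the slope at its limiting value f = μN. Radially (horizontal, toward centre): N sinθ + μN cosθ = mv²/r. Vertically: N cosθ − μN sinθ = mg.
Dividing: v² = r g (sinθ + μcosθ)/(cosθ − μsinθ).
sinθ + μcosθ = 0.4726 + 0.542×0.8813 = 0.9502; cosθ − μsinθ = 0.8813 − 0.542×0.4726 = 0.6252.
v² = 44.8 × 10.0 × 0.9502/0.6252 = 680.9 m²/s², so v = 26.09 m/s.

26.1 m/s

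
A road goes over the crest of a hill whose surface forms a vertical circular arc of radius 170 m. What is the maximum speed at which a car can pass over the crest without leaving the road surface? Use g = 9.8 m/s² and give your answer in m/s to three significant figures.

40.8 m/s

At the crest the centre of the circle is below the car, so the net downward (centripetal) force is mg − N = mv²/r.
The car leaves the road when N → 0, giving v_max = √(g r) = √(9.8 × 170) = 40.82 m/s.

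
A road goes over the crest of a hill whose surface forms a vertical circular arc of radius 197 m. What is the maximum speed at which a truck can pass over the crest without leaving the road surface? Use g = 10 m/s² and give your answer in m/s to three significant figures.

At the crest the centre of the circle is below the truck, so the net downward (centripetal) force is mg − N = mv²/r.
The truck leaves the road when N → 0, giving v_max = √(g r) = √(10.0 × 197) = 44.38 m/s.

44.4 m/s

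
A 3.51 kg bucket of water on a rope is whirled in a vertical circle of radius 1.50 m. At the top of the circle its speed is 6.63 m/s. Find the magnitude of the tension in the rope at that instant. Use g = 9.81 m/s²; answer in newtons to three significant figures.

68.4 N

At the top, both T and the weight mg point inward (toward the centre), so T + mg = mv²/r.
T = m(v²/r − g) = 3.51 × ((6.63)²/1.50 − 9.81) = 3.51 × (29.30 − 9.81) = 3.51 × 19.49 = 68.43 N.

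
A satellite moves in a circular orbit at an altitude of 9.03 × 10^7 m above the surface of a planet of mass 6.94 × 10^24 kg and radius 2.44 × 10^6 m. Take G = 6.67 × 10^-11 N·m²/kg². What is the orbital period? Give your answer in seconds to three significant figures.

r = R + h = 2.44 × 10^6 + 9.03 × 10^7 = 9.274 × 10^7 m. Gravity provides the centripetal force: G M m / r² = m v² / r ⇒ v = √(GM/r) = 2234 m/s.
T = 2πr/v = 2π × 9.274 × 10^7 / 2234 = 260800 s.

261000 s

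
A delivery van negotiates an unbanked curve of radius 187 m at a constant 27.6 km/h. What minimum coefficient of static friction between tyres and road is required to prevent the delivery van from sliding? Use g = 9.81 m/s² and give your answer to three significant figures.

v = 27.6/3.6 = 7.667 m/s.
Friction provides the centripetal force: μ_s m g = m v²/r, so μ_s = v²/(g r) = (7.667)²/(9.81 × 187) = 58.78/1834 = 0.03204.

0.0320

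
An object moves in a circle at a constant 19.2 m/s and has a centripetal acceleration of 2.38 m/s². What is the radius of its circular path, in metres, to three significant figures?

a_c = v²/r ⇒ r = v²/a_c = (19.2)²/2.38 = 368.6/2.38 = 154.9 m.

155 m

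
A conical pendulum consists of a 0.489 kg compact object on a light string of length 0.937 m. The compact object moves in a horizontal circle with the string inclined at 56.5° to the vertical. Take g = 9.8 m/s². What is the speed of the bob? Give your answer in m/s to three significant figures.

The radius of the circle is r = L sinθ = 0.937 × sin 56.5° = 0.7814 m.
Horizontally T sinθ = mv²/r and vertically T cosθ = mg, so tanθ = v²/(rg).
v = √(r g tanθ) = √(0.7814 × 9.8 × 1.511) = √11.57 = 3.401 m/s.

3.40 m/s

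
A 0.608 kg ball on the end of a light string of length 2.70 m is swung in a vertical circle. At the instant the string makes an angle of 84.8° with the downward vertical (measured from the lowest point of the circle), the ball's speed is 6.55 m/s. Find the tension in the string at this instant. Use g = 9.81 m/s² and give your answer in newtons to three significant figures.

10.2 N

Take the radial direction toward the centre of the circle as positive. The component of the weight along the string toward the centre is −mg cos φ (φ measured from the bottom), so Newton's second law along the string gives T − mg cos φ = m v²/r.
cos 84.8° = 0.09063, so T = m(v²/r + g cos φ) = 0.608 × ((6.55)²/2.70 + 9.81 × 0.09063) = 0.608 × (15.89 + (0.8891)) = 0.608 × 16.78 = 10.20 N.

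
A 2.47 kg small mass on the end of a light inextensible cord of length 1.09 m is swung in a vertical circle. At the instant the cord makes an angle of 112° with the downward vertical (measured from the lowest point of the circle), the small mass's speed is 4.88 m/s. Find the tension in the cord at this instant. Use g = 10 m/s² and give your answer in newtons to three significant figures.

44.7 N

Take the radial direction toward the centre of the circle as positive. The component of the weight along the string toward the centre is −mg cos φ (φ measured from the bottom), so Newton's second law along the string gives T − mg cos φ = m v²/r.
cos 112° = -0.3746, so T = m(v²/r + g cos φ) = 2.47 × ((4.88)²/1.09 + 10.0 × -0.3746) = 2.47 × (21.85 + (-3.746)) = 2.47 × 18.10 = 44.71 N.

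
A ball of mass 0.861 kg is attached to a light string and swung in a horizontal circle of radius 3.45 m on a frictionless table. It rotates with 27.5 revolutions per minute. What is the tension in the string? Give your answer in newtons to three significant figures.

ω = 27.5 rev/min × 2π/60 = 2.880 rad/s, so v = ωr = 2.880 × 3.45 = 9.935 m/s.
The tension is the only horizontal force, so it supplies the full centripetal force: T = m v²/r = 0.861 × (9.935)²/3.45 = 0.861 × 98.71/3.45 = 24.63 N.

24.6 N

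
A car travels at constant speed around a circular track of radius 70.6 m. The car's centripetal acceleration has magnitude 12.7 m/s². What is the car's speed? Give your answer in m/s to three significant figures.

29.9 m/s

a_c = v²/r ⇒ v = √(a_c · r) = √(12.7 × 70.6) = √896.6 = 29.94 m/s.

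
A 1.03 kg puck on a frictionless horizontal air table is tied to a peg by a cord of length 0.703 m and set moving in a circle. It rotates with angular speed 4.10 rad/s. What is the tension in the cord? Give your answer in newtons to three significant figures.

v = ωr = 4.10 × 0.703 = 2.882 m/s.
The tension is the only horizontal force, so it supplies the full centripetal force: T = m v²/r = 1.03 × (2.882)²/0.703 = 1.03 × 8.308/0.703 = 12.17 N.

12.2 N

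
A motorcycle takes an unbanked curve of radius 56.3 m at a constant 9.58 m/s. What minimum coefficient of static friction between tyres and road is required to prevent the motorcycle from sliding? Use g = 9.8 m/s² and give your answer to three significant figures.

0.166

Friction provides the centripetal force: μ_s m g = m v²/r, so μ_s = v²/(g r) = (9.580)²/(9.8 × 56.3) = 91.78/551.7 = 0.1663.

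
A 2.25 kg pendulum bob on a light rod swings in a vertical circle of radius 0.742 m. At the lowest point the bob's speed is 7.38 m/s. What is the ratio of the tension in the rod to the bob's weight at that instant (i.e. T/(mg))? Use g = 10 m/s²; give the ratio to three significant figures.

8.34

At the bottom, T − mg = mv²/r, so T = m(v²/r + g) and T/(mg) = v²/(rg) + 1 = (7.38)²/(0.742 × 10.0) + 1 = 7.340 + 1 = 8.340.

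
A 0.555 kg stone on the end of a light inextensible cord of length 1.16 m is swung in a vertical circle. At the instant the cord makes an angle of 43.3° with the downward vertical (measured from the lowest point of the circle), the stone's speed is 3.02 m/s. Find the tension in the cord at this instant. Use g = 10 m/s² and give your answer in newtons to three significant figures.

8.40 N

Take the radial direction toward the centre of the circle as positive. The component of the weight along the string toward the centre is −mg cos φ (φ measured from the bottom), so Newton's second law along the string gives T − mg cos φ = m v²/r.
cos 43.3° = 0.7278, so T = m(v²/r + g cos φ) = 0.555 × ((3.02)²/1.16 + 10.0 × 0.7278) = 0.555 × (7.862 + (7.278)) = 0.555 × 15.14 = 8.403 N.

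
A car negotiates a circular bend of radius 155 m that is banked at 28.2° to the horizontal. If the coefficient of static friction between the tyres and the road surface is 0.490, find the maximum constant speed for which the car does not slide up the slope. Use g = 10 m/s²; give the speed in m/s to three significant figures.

At the maximum speed, friction acts down the slope at its limiting value f = μN. Radially (horizontal, toward centre): N sinθ + μN cosθ = mv²/r. Vertically: N cosθ − μN sinθ = mg.
Dividing: v² = r g (sinθ + μcosθ)/(cosθ − μsinθ).
sinθ + μcosθ = 0.4726 + 0.490×0.8813 = 0.9044; cosθ − μsinθ = 0.8813 − 0.490×0.4726 = 0.6498.
v² = 155 × 10.0 × 0.9044/0.6498 = 2157 m²/s², so v = 46.45 m/s.

46.4 m/s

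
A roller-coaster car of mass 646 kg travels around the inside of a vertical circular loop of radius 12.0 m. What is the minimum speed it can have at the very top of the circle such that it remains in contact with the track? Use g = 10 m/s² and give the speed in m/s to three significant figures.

11.0 m/s

At the highest point the centre is directly below, so both the weight and N act inward: N + mg = mv²/r.
At minimum speed N → 0, so mg = mv_min²/r ⇒ v_min = √(g r) = √(10.0 × 12.0) = 10.95 m/s.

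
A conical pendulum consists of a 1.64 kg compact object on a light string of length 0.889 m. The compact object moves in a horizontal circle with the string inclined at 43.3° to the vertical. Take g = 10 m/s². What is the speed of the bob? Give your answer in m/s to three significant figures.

The radius of the circle is r = L sinθ = 0.889 × sin 43.3° = 0.6097 m.
Horizontally T sinθ = mv²/r and vertically T cosθ = mg, so tanθ = v²/(rg).
v = √(r g tanθ) = √(0.6097 × 10.0 × 0.9424) = √5.745 = 2.397 m/s.

2.40 m/s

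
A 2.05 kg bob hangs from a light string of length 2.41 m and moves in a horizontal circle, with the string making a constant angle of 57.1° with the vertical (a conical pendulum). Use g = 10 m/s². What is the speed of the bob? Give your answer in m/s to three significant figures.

The radius of the circle is r = L sinθ = 2.41 × sin 57.1° = 2.023 m.
Horizontally T sinθ = mv²/r and vertically T cosθ = mg, so tanθ = v²/(rg).
v = √(r g tanθ) = √(2.023 × 10.0 × 1.546) = √31.28 = 5.593 m/s.

5.59 m/s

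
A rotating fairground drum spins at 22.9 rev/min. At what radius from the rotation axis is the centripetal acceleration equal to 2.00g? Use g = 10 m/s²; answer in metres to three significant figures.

3.48 m

ω = 22.9 rev/min × 2π/60 = 2.398 rad/s.
a_c = ω²r = 2.00g ⇒ r = 2.00 × 10.0 / (2.398)² = 20.00/5.751 = 3.478 m.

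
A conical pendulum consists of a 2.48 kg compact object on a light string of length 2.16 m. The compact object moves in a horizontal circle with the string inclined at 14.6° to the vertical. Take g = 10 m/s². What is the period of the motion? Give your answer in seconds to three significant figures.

r = L sinθ = 0.5445 m. From T sinθ = mω²r and T cosθ = mg: tanθ = ω²r/g, so ω² = g tanθ / r = g/(L cosθ).
ω = √(g/(L cosθ)) = √(10.0/(2.16 × 0.9677)) = √4.784 = 2.187 rad/s.
Period = 2π/ω = 2.873 s.

2.87 s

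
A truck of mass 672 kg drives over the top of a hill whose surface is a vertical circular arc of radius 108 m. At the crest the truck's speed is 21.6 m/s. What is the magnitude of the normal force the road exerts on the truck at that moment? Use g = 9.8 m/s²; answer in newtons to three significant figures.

3680 N

At the crest the centripetal acceleration points downward (toward the centre of the arc), so mg − N = mv²/r.
N = m(g − v²/r) = 672 × (9.8 − (21.6)²/108) = 672 × (9.8 − 4.320) = 672 × 5.480 = 3683 N.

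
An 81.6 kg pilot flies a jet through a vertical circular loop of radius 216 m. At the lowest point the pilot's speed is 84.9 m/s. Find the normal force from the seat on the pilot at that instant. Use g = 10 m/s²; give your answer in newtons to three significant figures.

At the lowest point, N points up (toward the centre) and the weight mg points down (away from the centre), so the net inward force is N − mg = mv²/r.
N = m(v²/r + g) = 81.6 × ((84.9)²/216 + 10.0) = 81.6 × (33.37 + 10.0) = 81.6 × 43.37 = 3539 N.

3540 N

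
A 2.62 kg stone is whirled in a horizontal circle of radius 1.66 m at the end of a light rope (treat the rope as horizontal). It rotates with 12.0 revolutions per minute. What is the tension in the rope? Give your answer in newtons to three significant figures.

ω = 12.0 rev/min × 2π/60 = 1.257 rad/s, so v = ωr = 1.257 × 1.66 = 2.086 m/s.
The tension is the only horizontal force, so it supplies the full centripetal force: T = m v²/r = 2.62 × (2.086)²/1.66 = 2.62 × 4.351/1.66 = 6.868 N.

6.87 N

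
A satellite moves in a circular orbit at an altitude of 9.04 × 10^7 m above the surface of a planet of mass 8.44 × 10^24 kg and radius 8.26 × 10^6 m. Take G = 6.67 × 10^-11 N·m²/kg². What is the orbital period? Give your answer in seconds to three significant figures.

r = R + h = 8.26 × 10^6 + 9.04 × 10^7 = 9.866 × 10^7 m. Gravity provides the centripetal force: G M m / r² = m v² / r ⇒ v = √(GM/r) = 2389 m/s.
T = 2πr/v = 2π × 9.866 × 10^7 / 2389 = 259500 s.

260000 s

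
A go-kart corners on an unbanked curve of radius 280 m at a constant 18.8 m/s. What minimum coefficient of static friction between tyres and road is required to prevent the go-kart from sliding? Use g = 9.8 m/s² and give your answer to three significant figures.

Friction provides the centripetal force: μ_s m g = m v²/r, so μ_s = v²/(g r) = (18.80)²/(9.8 × 280) = 353.4/2744 = 0.1288.

0.129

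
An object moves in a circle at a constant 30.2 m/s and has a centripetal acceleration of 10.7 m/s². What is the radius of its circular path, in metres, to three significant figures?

85.2 m

a_c = v²/r ⇒ r = v²/a_c = (30.2)²/10.7 = 912.0/10.7 = 85.24 m.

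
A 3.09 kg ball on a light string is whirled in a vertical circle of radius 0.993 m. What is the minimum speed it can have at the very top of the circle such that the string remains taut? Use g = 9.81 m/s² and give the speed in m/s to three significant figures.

At the highest point the centre is directly below, so both the weight and T act inward: T + mg = mv²/r.
At minimum speed T → 0, so mg = mv_min²/r ⇒ v_min = √(g r) = √(9.81 × 0.993) = 3.121 m/s.

3.12 m/s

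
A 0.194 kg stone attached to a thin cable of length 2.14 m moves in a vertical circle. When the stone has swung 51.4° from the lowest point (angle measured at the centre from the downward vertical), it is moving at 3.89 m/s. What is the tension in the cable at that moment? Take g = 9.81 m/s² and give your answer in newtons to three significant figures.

Take the radial direction toward the centre of the circle as positive. The component of the weight along the string toward the centre is −mg cos φ (φ measured from the bottom), so Newton's second law along the string gives T − mg cos φ = m v²/r.
cos 51.4° = 0.6239, so T = m(v²/r + g cos φ) = 0.194 × ((3.89)²/2.14 + 9.81 × 0.6239) = 0.194 × (7.071 + (6.120)) = 0.194 × 13.19 = 2.559 N.

2.56 N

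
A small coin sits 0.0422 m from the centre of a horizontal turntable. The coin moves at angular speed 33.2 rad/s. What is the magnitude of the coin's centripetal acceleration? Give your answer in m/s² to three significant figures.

v = ωr = 33.2 × 0.0422 = 1.401 m/s.
a_c = v²/r = (1.401)²/0.0422 = 1.963/0.0422 = 46.51 m/s².

46.5 m/s²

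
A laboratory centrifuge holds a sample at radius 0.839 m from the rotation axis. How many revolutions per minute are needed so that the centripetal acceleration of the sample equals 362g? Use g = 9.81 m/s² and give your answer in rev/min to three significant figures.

621 rev/min

Require ω²r = 362g, so ω = √(362 × 9.81/0.839) = 65.06 rad/s.
In rev/min: ω × 60/(2π) = 65.06 × 60/(2π) = 621.3 rev/min.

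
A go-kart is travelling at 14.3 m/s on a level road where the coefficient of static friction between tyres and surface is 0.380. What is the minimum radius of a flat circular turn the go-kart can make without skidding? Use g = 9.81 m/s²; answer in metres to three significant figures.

At the limit, μ_s m g = m v²/r, so r_min = v²/(μ_s g) = (14.3)²/(0.380 × 9.81) = 204.5/3.728 = 54.86 m.

54.9 m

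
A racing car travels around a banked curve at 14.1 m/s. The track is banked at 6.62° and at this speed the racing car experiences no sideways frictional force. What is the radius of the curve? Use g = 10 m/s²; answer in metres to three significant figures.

Frictionless banking: tanθ = v²/(rg), so r = v²/(g tanθ).
r = (14.1)²/(10.0 × tan 6.62°) = 198.8/(10.0 × 0.1161) = 198.8/1.161 = 171.3 m.

171 m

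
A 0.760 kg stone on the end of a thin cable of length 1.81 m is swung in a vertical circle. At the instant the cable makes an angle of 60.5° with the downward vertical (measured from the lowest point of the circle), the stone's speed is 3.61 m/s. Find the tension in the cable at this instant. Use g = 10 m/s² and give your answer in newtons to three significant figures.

Take the radial direction toward the centre of the circle as positive. The component of the weight along the string toward the centre is −mg cos φ (φ measured from the bottom), so Newton's second law along the string gives T − mg cos φ = m v²/r.
cos 60.5° = 0.4924, so T = m(v²/r + g cos φ) = 0.760 × ((3.61)²/1.81 + 10.0 × 0.4924) = 0.760 × (7.200 + (4.924)) = 0.760 × 12.12 = 9.214 N.

9.21 N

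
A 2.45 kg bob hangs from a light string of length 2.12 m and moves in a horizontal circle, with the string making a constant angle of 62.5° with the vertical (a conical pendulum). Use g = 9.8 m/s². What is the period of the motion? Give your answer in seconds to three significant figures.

1.99 s

r = L sinθ = 1.880 m. From T sinθ = mω²r and T cosθ = mg: tanθ = ω²r/g, so ω² = g tanθ / r = g/(L cosθ).
ω = √(g/(L cosθ)) = √(9.8/(2.12 × 0.4617)) = √10.01 = 3.164 rad/s.
Period = 2π/ω = 1.986 s.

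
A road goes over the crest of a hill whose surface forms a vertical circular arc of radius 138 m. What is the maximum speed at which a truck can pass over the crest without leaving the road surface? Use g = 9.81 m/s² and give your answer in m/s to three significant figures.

36.8 m/s

At the crest the centre of the circle is below the truck, so the net downward (centripetal) force is mg − N = mv²/r.
The truck leaves the road when N → 0, giving v_max = √(g r) = √(9.81 × 138) = 36.79 m/s.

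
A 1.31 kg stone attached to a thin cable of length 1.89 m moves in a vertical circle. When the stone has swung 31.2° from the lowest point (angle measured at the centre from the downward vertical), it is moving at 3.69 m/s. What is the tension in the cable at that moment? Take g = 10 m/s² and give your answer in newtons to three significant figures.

20.6 N

Take the radial direction toward the centre of the circle as positive. The component of the weight along the string toward the centre is −mg cos φ (φ measured from the bottom), so Newton's second law along the string gives T − mg cos φ = m v²/r.
cos 31.2° = 0.8554, so T = m(v²/r + g cos φ) = 1.31 × ((3.69)²/1.89 + 10.0 × 0.8554) = 1.31 × (7.204 + (8.554)) = 1.31 × 15.76 = 20.64 N.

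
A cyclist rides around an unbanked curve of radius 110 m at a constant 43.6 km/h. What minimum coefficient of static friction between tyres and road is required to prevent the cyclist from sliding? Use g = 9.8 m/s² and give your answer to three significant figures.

v = 43.6/3.6 = 12.11 m/s.
Friction provides the centripetal force: μ_s m g = m v²/r, so μ_s = v²/(g r) = (12.11)²/(9.8 × 110) = 146.7/1078 = 0.1361.

0.136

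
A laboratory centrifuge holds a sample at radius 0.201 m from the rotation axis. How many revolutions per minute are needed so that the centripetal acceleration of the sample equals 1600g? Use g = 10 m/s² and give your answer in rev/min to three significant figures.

2690 rev/min

Require ω²r = 1600g, so ω = √(1600 × 10.0/0.201) = 282.1 rad/s.
In rev/min: ω × 60/(2π) = 282.1 × 60/(2π) = 2694 rev/min.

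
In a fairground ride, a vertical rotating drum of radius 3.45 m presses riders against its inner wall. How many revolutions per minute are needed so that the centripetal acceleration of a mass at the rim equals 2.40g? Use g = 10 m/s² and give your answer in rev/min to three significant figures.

Require ω²r = 2.40g, so ω = √(2.40 × 10.0/3.45) = 2.638 rad/s.
In rev/min: ω × 60/(2π) = 2.638 × 60/(2π) = 25.19 rev/min.

25.2 rev/min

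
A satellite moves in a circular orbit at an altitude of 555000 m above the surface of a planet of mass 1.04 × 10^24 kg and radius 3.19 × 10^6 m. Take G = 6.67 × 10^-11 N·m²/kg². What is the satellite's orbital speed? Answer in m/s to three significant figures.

4300 m/s

Orbital radius r = R + h = 3.19 × 10^6 + 555000 = 3.745 × 10^6 m.
Gravity supplies the centripetal force: G M m / r² = m v² / r, so v = √(GM/r).
v = √(6.67 × 10^-11 × 1.04 × 10^24 / 3.745 × 10^6) = √(1.852 × 10^7) = 4304 m/s.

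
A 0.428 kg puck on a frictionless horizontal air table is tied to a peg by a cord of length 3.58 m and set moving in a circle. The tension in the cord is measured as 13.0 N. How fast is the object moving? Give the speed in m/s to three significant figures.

T = m v²/r ⇒ v = √(T r / m) = √(13.0 × 3.58 / 0.428) = √108.7 = 10.43 m/s.

10.4 m/s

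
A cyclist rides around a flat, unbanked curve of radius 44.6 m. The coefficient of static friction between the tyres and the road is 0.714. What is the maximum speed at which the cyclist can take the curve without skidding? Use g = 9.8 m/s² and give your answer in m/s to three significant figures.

17.7 m/s

The only inward force on a level bend is static friction, so at the limit f_s = μ_s N = μ_s m g = m v²/r.
Mass cancels: v_max = √(μ_s g r) = √(0.714 × 9.8 × 44.6) = √312.1 = 17.67 m/s.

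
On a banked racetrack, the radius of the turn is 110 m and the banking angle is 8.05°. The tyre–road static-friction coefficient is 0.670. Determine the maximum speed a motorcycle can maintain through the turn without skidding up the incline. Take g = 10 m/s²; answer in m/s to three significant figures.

31.4 m/s

At the maximum speed, friction acts down the slope at its limiting value f = μN. Radially (horizontal, toward centre): N sinθ + μN cosθ = mv²/r. Vertically: N cosθ − μN sinθ = mg.
Dividing: v² = r g (sinθ + μcosθ)/(cosθ − μsinθ).
sinθ + μcosθ = 0.1400 + 0.670×0.9901 = 0.8034; cosθ − μsinθ = 0.9901 − 0.670×0.1400 = 0.8963.
v² = 110 × 10.0 × 0.8034/0.8963 = 986.0 m²/s², so v = 31.40 m/s.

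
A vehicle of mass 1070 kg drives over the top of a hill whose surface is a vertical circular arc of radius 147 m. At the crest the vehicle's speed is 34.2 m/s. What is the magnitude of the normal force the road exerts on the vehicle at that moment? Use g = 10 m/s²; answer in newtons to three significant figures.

At the crest the centripetal acceleration points downward (toward the centre of the arc), so mg − N = mv²/r.
N = m(g − v²/r) = 1070 × (10.0 − (34.2)²/147) = 1070 × (10.0 − 7.957) = 1070 × 2.043 = 2186 N.

2190 N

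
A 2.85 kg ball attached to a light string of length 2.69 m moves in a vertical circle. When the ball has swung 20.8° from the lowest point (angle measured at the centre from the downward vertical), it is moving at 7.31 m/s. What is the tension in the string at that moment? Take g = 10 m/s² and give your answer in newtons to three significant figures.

83.3 N

Take the radial direction toward the centre of the circle as positive. The component of the weight along the string toward the centre is −mg cos φ (φ measured from the bottom), so Newton's second law along the string gives T − mg cos φ = m v²/r.
cos 20.8° = 0.9348, so T = m(v²/r + g cos φ) = 2.85 × ((7.31)²/2.69 + 10.0 × 0.9348) = 2.85 × (19.86 + (9.348)) = 2.85 × 29.21 = 83.26 N.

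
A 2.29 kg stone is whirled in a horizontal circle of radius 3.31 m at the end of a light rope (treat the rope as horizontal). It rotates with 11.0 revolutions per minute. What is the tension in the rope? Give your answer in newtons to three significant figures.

ω = 11.0 rev/min × 2π/60 = 1.152 rad/s, so v = ωr = 1.152 × 3.31 = 3.813 m/s.
The tension is the only horizontal force, so it supplies the full centripetal force: T = m v²/r = 2.29 × (3.813)²/3.31 = 2.29 × 14.54/3.31 = 10.06 N.

10.1 N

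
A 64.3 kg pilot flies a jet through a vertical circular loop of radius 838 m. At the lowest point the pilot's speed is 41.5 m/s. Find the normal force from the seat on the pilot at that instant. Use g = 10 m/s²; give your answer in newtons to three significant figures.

775 N

At the lowest point, N points up (toward the centre) and the weight mg points down (away from the centre), so the net inward force is N − mg = mv²/r.
N = m(v²/r + g) = 64.3 × ((41.5)²/838 + 10.0) = 64.3 × (2.055 + 10.0) = 64.3 × 12.06 = 775.1 N.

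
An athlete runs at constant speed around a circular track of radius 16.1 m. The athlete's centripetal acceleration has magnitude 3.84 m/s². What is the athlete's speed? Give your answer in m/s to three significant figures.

a_c = v²/r ⇒ v = √(a_c · r) = √(3.84 × 16.1) = √61.82 = 7.863 m/s.

7.86 m/s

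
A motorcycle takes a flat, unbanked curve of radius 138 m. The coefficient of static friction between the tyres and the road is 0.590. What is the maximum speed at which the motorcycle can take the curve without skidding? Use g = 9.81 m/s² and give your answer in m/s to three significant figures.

Friction provides the centripetal force on a flat curve. At maximum speed it is at its limiting value: μ_s m g = m v²/r.
Mass cancels: v_max = √(μ_s g r) = √(0.590 × 9.81 × 138) = √798.7 = 28.26 m/s.

28.3 m/s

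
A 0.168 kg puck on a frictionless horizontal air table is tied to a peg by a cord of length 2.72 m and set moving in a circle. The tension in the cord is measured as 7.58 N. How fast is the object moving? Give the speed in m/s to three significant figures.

T = m v²/r ⇒ v = √(T r / m) = √(7.58 × 2.72 / 0.168) = √122.7 = 11.08 m/s.

11.1 m/s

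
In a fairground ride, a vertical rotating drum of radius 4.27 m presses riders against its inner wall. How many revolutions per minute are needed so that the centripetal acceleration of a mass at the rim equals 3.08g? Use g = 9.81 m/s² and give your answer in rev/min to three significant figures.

Require ω²r = 3.08g, so ω = √(3.08 × 9.81/4.27) = 2.660 rad/s.
In rev/min: ω × 60/(2π) = 2.660 × 60/(2π) = 25.40 rev/min.

25.4 rev/min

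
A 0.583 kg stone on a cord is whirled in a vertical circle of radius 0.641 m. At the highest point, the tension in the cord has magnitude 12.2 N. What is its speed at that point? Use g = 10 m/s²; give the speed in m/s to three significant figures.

At the top, T + mg = mv²/r, so v = √(r(T/m + g)) = √(0.641 × (12.2/0.583 + 10.0)) = √(0.641 × 30.93) = √19.82 = 4.452 m/s.

4.45 m/s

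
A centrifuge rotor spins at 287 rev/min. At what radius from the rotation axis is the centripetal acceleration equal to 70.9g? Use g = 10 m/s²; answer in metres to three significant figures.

0.785 m

ω = 287 rev/min × 2π/60 = 30.05 rad/s.
a_c = ω²r = 70.9g ⇒ r = 70.9 × 10.0 / (30.05)² = 709.0/903.3 = 0.7849 m.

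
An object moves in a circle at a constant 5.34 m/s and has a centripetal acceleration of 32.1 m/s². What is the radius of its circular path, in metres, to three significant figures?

0.888 m

a_c = v²/r ⇒ r = v²/a_c = (5.34)²/32.1 = 28.52/32.1 = 0.8883 m.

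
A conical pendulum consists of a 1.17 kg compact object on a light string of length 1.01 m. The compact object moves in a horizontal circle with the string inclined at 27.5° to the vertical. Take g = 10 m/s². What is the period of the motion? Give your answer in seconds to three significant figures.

1.88 s

r = L sinθ = 0.4664 m. From T sinθ = mω²r and T cosθ = mg: tanθ = ω²r/g, so ω² = g tanθ / r = g/(L cosθ).
ω = √(g/(L cosθ)) = √(10.0/(1.01 × 0.8870)) = √11.16 = 3.341 rad/s.
Period = 2π/ω = 1.881 s.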